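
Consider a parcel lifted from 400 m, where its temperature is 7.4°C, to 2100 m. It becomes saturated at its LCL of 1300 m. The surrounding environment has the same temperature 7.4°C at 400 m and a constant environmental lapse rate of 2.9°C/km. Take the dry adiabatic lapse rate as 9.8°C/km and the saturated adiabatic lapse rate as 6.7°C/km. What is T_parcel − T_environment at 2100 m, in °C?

Parcel:
  400–1300 m, dry: Δz = 0.9 km ⇒ ΔT = -8.82°C; T = -1.42°C
  1300–2100 m, saturated: Δz = 0.8 km ⇒ ΔT = -5.36°C; T = -6.78°C
Environment:
  400–2100 m, environment: Δz = 1.7 km ⇒ ΔT = -4.93°C; T = 2.47°C
T_parcel − T_env = -6.78 − 2.47 = -9.25°C

-9.25°C (parcel cooler than environment)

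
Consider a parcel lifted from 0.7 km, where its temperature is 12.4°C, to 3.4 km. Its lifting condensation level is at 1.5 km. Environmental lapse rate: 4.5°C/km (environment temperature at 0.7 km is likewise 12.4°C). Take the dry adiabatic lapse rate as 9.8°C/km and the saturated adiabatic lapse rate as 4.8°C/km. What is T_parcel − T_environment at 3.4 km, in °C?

-4.81°C (parcel cooler than environment)

Parcel:
  Dry to 1500 m: -9.8 × 0.8 km = -7.84°C, so T = 4.56°C.
  Saturated to 3400 m: -4.8 × 1.9 km = -9.12°C, so T = -4.56°C.
Environment:
  Environment to 3400 m: -4.5 × 2.7 km = -12.15°C, so T = 0.25°C.
T_parcel − T_env = -4.56 − 0.25 = -4.81°C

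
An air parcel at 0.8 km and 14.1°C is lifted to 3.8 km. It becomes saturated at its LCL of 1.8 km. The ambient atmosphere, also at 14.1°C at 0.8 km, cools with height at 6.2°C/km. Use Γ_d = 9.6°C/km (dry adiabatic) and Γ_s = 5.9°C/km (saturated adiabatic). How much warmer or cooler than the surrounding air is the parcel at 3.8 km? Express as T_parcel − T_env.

Parcel:
  From 800 m to 1800 m (dry): cools by 9.6 × 1 = 9.6°C, giving 4.5°C.
  From 1800 m to 3800 m (saturated): cools by 5.9 × 2 = 11.8°C, giving -7.3°C.
Environment:
  From 800 m to 3800 m (environment): cools by 6.2 × 3 = 18.6°C, giving -4.5°C.
T_parcel − T_env = -7.3 − (-4.5) = -2.8°C

-2.8°C (parcel cooler than environment)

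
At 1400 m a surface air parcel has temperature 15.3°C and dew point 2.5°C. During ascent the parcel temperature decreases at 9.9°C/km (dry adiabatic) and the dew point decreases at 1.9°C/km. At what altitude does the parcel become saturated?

3000 m

T and T_d converge at 9.9 − 1.9 = 8°C per km
Height above start = (15.3 − 2.5) / 8 = 1.6 km
LCL altitude = 1400 m + 1600 m = 3000 m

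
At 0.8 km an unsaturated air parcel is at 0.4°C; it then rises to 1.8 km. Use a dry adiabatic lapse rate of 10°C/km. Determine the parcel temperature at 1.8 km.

-9.6°C

800 → 1800 m (dry adiabatic, 10°C/km): ΔT = -10 × 1 = -10°C → T = -9.6°C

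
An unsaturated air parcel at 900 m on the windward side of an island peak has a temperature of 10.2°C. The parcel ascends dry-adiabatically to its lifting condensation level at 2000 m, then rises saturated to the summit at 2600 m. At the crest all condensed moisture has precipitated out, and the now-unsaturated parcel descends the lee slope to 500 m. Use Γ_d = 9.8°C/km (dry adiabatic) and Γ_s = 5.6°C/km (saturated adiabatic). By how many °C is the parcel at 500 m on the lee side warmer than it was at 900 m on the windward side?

+6.44°C

900–2000 m, dry: Δz = 1.1 km ⇒ ΔT = -10.78°C; T = -0.58°C
2000–2600 m, saturated: Δz = 0.6 km ⇒ ΔT = -3.36°C; T = -3.94°C
2600–500 m, dry descent: Δz = 2.1 km ⇒ ΔT = +20.58°C; T = 16.64°C
Net change vs windward start: 16.64 − 10.2 = +6.44°C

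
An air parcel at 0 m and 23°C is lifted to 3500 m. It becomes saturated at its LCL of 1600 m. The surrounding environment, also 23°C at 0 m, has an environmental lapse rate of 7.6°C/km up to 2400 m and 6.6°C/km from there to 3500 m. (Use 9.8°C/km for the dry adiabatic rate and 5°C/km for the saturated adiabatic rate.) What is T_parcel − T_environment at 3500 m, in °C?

Parcel:
  Dry to 1600 m: -9.8 × 1.6 km = -15.68°C, so T = 7.32°C.
  Saturated to 3500 m: -5 × 1.9 km = -9.5°C, so T = -2.18°C.
Environment:
  Environment, lower layer to 2400 m: -7.6 × 2.4 km = -18.24°C, so T = 4.76°C.
  Environment, upper layer to 3500 m: -6.6 × 1.1 km = -7.26°C, so T = -2.5°C.
T_parcel − T_env = -2.18 − (-2.5) = +0.32°C

+0.32°C (parcel warmer than environment)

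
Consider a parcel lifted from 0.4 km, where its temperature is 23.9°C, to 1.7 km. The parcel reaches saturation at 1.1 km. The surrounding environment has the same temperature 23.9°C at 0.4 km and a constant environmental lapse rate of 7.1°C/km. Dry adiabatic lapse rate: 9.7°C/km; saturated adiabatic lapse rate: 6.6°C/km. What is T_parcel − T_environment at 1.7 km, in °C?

-1.52°C (parcel cooler than environment)

Parcel:
  400 → 1100 m (dry, 9.7°C/km): ΔT = -9.7 × 0.7 = -6.79°C → T = 17.11°C
  1100 → 1700 m (saturated, 6.6°C/km): ΔT = -6.6 × 0.6 = -3.96°C → T = 13.15°C
Environment:
  400 → 1700 m (environment, 7.1°C/km): ΔT = -7.1 × 1.3 = -9.23°C → T = 14.67°C
T_parcel − T_env = 13.15 − 14.67 = -1.52°C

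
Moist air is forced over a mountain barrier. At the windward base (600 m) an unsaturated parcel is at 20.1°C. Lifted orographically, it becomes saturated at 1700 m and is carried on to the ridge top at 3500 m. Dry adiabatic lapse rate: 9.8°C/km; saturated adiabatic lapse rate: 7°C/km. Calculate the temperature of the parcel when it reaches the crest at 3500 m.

From 600 m to 1700 m (dry): cools by 9.8 × 1.1 = 10.78°C, giving 9.32°C.
From 1700 m to 3500 m (saturated): cools by 7 × 1.8 = 12.6°C, giving -3.28°C.

-3.28°C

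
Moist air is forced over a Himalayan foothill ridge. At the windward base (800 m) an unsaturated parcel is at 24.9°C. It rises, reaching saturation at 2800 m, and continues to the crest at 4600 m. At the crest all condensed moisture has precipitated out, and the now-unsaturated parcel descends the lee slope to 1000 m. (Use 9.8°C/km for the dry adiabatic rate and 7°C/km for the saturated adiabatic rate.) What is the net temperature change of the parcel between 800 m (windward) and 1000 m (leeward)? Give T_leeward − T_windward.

+3.08°C

From 800 m to 2800 m (dry): cools by 9.8 × 2 = 19.6°C, giving 5.3°C.
From 2800 m to 4600 m (saturated): cools by 7 × 1.8 = 12.6°C, giving -7.3°C.
From 4600 m to 1000 m (dry descent): warms by 9.8 × 3.6 = 35.28°C, giving 27.98°C.
Net change vs windward start: 27.98 − 24.9 = +3.08°C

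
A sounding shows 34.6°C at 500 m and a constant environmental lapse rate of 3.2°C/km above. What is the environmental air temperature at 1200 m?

Environmental to 1200 m: -3.2 × 0.7 km = -2.24°C, so T = 32.36°C.

32.36°C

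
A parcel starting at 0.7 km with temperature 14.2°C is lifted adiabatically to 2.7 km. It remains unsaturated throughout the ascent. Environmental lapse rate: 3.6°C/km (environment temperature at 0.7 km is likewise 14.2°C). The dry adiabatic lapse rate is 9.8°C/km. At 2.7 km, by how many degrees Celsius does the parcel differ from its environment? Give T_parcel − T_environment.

Parcel:
  700–2700 m, dry: Δz = 2 km ⇒ ΔT = -19.6°C; T = -5.4°C
Environment:
  700–2700 m, environment: Δz = 2 km ⇒ ΔT = -7.2°C; T = 7°C
T_parcel − T_env = -5.4 − 7 = -12.4°C

-12.4°C (parcel cooler than environment)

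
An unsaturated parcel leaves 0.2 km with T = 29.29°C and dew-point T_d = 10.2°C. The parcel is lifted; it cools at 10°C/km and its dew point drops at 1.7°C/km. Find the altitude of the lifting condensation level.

T and T_d converge at 10 − 1.7 = 8.3°C per km
Height above start = (29.29 − 10.2) / 8.3 = 2.3 km
LCL altitude = 200 m + 2300 m = 2500 m

2.5 km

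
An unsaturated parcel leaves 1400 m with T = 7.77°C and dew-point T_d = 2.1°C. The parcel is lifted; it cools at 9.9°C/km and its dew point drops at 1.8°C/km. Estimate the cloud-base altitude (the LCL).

2100 m

T and T_d converge at 9.9 − 1.8 = 8.1°C per km
Height above start = (7.77 − 2.1) / 8.1 = 0.7 km
LCL altitude = 1400 m + 700 m = 2100 m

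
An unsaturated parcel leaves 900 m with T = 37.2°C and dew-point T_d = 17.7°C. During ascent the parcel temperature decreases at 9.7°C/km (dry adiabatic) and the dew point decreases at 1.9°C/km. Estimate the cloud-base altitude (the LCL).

3400 m

T and T_d converge at 9.7 − 1.9 = 7.8°C per km
Height above start = (37.2 − 17.7) / 7.8 = 2.5 km
LCL altitude = 900 m + 2500 m = 3400 m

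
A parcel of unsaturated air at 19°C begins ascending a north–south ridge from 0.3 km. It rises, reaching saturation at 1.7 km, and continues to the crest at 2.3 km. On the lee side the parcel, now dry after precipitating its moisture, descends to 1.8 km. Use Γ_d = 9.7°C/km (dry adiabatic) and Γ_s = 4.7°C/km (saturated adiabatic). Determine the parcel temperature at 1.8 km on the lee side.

7.45°C

From 300 m to 1700 m (dry): cools by 9.7 × 1.4 = 13.58°C, giving 5.42°C.
From 1700 m to 2300 m (saturated): cools by 4.7 × 0.6 = 2.82°C, giving 2.6°C.
From 2300 m to 1800 m (dry descent): warms by 9.7 × 0.5 = 4.85°C, giving 7.45°C.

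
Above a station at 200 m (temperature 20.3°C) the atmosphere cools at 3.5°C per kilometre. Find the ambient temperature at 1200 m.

16.8°C

From 200 m to 1200 m (environmental): cools by 3.5 × 1 = 3.5°C, giving 16.8°C.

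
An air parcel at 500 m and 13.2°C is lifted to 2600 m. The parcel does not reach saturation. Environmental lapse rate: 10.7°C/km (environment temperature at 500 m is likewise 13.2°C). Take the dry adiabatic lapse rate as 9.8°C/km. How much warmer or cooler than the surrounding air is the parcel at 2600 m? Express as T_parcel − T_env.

Parcel:
  From 500 m to 2600 m (dry): cools by 9.8 × 2.1 = 20.58°C, giving -7.38°C.
Environment:
  From 500 m to 2600 m (environment): cools by 10.7 × 2.1 = 22.47°C, giving -9.27°C.
T_parcel − T_env = -7.38 − (-9.27) = +1.89°C

+1.89°C (parcel warmer than environment)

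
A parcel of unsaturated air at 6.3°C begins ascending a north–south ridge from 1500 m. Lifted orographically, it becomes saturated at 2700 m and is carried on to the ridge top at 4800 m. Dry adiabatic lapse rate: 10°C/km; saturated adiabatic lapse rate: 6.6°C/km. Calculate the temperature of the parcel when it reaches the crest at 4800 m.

-19.56°C

Dry to 2700 m: -10 × 1.2 km = -12°C, so T = -5.7°C.
Saturated to 4800 m: -6.6 × 2.1 km = -13.86°C, so T = -19.56°C.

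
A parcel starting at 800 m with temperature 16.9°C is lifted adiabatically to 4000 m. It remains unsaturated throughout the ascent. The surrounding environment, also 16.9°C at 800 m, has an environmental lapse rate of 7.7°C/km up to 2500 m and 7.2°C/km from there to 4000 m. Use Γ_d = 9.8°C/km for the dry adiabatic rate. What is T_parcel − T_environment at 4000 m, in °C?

Parcel:
  800 → 4000 m (dry, 9.8°C/km): ΔT = -9.8 × 3.2 = -31.36°C → T = -14.46°C
Environment:
  800 → 2500 m (environment, lower layer, 7.7°C/km): ΔT = -7.7 × 1.7 = -13.09°C → T = 3.81°C
  2500 → 4000 m (environment, upper layer, 7.2°C/km): ΔT = -7.2 × 1.5 = -10.8°C → T = -6.99°C
T_parcel − T_env = -14.46 − (-6.99) = -7.47°C

-7.47°C (parcel cooler than environment)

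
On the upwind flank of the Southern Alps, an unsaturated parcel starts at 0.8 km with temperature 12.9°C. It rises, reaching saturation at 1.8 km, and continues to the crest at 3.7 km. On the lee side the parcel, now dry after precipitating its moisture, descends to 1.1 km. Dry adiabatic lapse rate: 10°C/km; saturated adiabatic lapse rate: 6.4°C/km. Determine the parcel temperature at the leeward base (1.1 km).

16.74°C

800 → 1800 m (dry, 10°C/km): ΔT = -10 × 1 = -10°C → T = 2.9°C
1800 → 3700 m (saturated, 6.4°C/km): ΔT = -6.4 × 1.9 = -12.16°C → T = -9.26°C
3700 → 1100 m (dry descent, 10°C/km): ΔT = +10 × 2.6 = +26°C → T = 16.74°C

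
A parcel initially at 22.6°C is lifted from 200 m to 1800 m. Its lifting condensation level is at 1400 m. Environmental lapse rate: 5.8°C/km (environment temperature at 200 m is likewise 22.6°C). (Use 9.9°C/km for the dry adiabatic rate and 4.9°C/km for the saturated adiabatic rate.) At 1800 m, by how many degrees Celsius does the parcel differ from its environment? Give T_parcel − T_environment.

Parcel:
  From 200 m to 1400 m (dry): cools by 9.9 × 1.2 = 11.88°C, giving 10.72°C.
  From 1400 m to 1800 m (saturated): cools by 4.9 × 0.4 = 1.96°C, giving 8.76°C.
Environment:
  From 200 m to 1800 m (environment): cools by 5.8 × 1.6 = 9.28°C, giving 13.32°C.
T_parcel − T_env = 8.76 − 13.32 = -4.56°C

-4.56°C (parcel cooler than environment)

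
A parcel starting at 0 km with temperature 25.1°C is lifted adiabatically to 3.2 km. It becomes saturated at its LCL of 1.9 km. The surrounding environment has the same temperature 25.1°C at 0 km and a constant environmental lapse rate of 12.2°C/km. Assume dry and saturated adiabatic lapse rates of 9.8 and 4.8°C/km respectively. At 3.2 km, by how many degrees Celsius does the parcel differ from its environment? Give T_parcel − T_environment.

+14.18°C (parcel warmer than environment)

Parcel:
  0–1900 m, dry: Δz = 1.9 km ⇒ ΔT = -18.62°C; T = 6.48°C
  1900–3200 m, saturated: Δz = 1.3 km ⇒ ΔT = -6.24°C; T = 0.24°C
Environment:
  0–3200 m, environment: Δz = 3.2 km ⇒ ΔT = -39.04°C; T = -13.94°C
T_parcel − T_env = 0.24 − (-13.94) = +14.18°C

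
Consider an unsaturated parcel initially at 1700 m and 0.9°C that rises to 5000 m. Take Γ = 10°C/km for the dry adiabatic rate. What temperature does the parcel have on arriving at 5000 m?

1700–5000 m, dry adiabatic: Δz = 3.3 km ⇒ ΔT = -33°C; T = -32.1°C

-32.1°C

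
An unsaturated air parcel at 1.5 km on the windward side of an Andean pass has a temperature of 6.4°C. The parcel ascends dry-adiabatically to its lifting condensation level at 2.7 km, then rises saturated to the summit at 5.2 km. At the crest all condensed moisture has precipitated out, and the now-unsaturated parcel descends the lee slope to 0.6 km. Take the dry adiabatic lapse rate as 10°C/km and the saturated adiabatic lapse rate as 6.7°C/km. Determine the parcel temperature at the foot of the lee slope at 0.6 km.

23.65°C

1500 → 2700 m (dry, 10°C/km): ΔT = -10 × 1.2 = -12°C → T = -5.6°C
2700 → 5200 m (saturated, 6.7°C/km): ΔT = -6.7 × 2.5 = -16.75°C → T = -22.35°C
5200 → 600 m (dry descent, 10°C/km): ΔT = +10 × 4.6 = +46°C → T = 23.65°C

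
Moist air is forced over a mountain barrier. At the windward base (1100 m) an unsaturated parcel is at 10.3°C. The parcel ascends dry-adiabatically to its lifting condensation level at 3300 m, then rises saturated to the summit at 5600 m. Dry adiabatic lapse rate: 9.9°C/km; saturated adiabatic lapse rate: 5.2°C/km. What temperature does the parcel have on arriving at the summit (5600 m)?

-23.44°C

From 1100 m to 3300 m (dry): cools by 9.9 × 2.2 = 21.78°C, giving -11.48°C.
From 3300 m to 5600 m (saturated): cools by 5.2 × 2.3 = 11.96°C, giving -23.44°C.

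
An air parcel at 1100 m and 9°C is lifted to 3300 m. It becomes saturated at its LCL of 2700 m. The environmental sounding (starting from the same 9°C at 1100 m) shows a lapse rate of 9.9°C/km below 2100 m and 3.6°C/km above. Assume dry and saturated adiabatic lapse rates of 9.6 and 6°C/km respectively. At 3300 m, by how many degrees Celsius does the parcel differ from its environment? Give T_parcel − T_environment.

Parcel:
  1100–2700 m, dry: Δz = 1.6 km ⇒ ΔT = -15.36°C; T = -6.36°C
  2700–3300 m, saturated: Δz = 0.6 km ⇒ ΔT = -3.6°C; T = -9.96°C
Environment:
  1100–2100 m, environment, lower layer: Δz = 1 km ⇒ ΔT = -9.9°C; T = -0.9°C
  2100–3300 m, environment, upper layer: Δz = 1.2 km ⇒ ΔT = -4.32°C; T = -5.22°C
T_parcel − T_env = -9.96 − (-5.22) = -4.74°C

-4.74°C (parcel cooler than environment)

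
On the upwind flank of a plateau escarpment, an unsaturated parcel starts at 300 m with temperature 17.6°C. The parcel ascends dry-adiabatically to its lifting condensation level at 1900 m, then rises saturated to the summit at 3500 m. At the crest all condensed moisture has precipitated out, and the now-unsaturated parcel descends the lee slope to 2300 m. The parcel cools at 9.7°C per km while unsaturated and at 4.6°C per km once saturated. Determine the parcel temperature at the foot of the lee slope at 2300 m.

300–1900 m, dry: Δz = 1.6 km ⇒ ΔT = -15.52°C; T = 2.08°C
1900–3500 m, saturated: Δz = 1.6 km ⇒ ΔT = -7.36°C; T = -5.28°C
3500–2300 m, dry descent: Δz = 1.2 km ⇒ ΔT = +11.64°C; T = 6.36°C

6.36°C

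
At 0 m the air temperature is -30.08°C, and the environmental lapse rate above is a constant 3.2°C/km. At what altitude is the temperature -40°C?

Height above start = (-30.08 − (-40)) / 3.2 = 3.1 km
Altitude = 0 m + 3100 m = 3100 m

3100 m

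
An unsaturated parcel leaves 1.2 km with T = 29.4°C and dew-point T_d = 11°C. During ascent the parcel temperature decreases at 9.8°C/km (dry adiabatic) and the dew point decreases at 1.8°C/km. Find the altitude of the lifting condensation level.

T and T_d converge at 9.8 − 1.8 = 8°C per km
Height above start = (29.4 − 11) / 8 = 2.3 km
LCL altitude = 1200 m + 2300 m = 3500 m

3.5 km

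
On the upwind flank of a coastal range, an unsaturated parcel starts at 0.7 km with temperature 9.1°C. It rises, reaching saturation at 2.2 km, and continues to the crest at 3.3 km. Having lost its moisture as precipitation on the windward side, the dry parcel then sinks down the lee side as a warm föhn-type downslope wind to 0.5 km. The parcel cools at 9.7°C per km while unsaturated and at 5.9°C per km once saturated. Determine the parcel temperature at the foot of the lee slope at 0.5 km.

From 700 m to 2200 m (dry): cools by 9.7 × 1.5 = 14.55°C, giving -5.45°C.
From 2200 m to 3300 m (saturated): cools by 5.9 × 1.1 = 6.49°C, giving -11.94°C.
From 3300 m to 500 m (dry descent): warms by 9.7 × 2.8 = 27.16°C, giving 15.22°C.

15.22°C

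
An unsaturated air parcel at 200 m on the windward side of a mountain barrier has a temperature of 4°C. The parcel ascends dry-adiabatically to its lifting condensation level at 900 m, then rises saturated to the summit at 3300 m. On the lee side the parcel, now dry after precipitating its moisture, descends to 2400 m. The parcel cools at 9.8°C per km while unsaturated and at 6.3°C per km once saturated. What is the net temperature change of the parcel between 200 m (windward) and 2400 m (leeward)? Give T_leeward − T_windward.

-13.16°C

200–900 m, dry: Δz = 0.7 km ⇒ ΔT = -6.86°C; T = -2.86°C
900–3300 m, saturated: Δz = 2.4 km ⇒ ΔT = -15.12°C; T = -17.98°C
3300–2400 m, dry descent: Δz = 0.9 km ⇒ ΔT = +8.82°C; T = -9.16°C
Net change vs windward start: -9.16 − 4 = -13.16°C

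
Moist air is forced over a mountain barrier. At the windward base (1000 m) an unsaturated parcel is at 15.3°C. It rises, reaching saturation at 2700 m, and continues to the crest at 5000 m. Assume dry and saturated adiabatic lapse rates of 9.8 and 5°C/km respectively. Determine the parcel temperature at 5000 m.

1000 → 2700 m (dry, 9.8°C/km): ΔT = -9.8 × 1.7 = -16.66°C → T = -1.36°C
2700 → 5000 m (saturated, 5°C/km): ΔT = -5 × 2.3 = -11.5°C → T = -12.86°C

-12.86°C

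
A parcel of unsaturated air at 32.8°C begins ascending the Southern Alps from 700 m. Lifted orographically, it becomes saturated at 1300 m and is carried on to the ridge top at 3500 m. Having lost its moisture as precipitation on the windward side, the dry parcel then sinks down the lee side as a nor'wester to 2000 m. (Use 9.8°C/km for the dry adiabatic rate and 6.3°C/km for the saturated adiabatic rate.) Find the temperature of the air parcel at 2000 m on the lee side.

27.76°C

700–1300 m, dry: Δz = 0.6 km ⇒ ΔT = -5.88°C; T = 26.92°C
1300–3500 m, saturated: Δz = 2.2 km ⇒ ΔT = -13.86°C; T = 13.06°C
3500–2000 m, dry descent: Δz = 1.5 km ⇒ ΔT = +14.7°C; T = 27.76°C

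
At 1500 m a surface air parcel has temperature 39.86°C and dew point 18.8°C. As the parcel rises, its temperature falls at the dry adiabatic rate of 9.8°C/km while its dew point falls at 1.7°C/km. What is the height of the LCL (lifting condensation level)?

T and T_d converge at 9.8 − 1.7 = 8.1°C per km
Height above start = (39.86 − 18.8) / 8.1 = 2.6 km
LCL altitude = 1500 m + 2600 m = 4100 m

4100 m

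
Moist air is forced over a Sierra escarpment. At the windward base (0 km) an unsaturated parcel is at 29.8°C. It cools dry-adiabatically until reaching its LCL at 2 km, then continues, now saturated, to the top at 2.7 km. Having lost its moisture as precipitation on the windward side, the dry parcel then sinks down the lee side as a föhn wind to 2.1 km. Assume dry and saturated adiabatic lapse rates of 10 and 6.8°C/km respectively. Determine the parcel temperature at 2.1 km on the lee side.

11.04°C

0–2000 m, dry: Δz = 2 km ⇒ ΔT = -20°C; T = 9.8°C
2000–2700 m, saturated: Δz = 0.7 km ⇒ ΔT = -4.76°C; T = 5.04°C
2700–2100 m, dry descent: Δz = 0.6 km ⇒ ΔT = +6°C; T = 11.04°C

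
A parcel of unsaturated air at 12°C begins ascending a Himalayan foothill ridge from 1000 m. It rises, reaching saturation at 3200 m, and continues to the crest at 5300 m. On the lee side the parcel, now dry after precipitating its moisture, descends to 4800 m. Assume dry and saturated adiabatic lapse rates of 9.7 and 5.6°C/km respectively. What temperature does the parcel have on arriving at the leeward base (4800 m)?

-16.25°C

Dry to 3200 m: -9.7 × 2.2 km = -21.34°C, so T = -9.34°C.
Saturated to 5300 m: -5.6 × 2.1 km = -11.76°C, so T = -21.1°C.
Dry descent to 4800 m: +9.7 × 0.5 km = +4.85°C, so T = -16.25°C.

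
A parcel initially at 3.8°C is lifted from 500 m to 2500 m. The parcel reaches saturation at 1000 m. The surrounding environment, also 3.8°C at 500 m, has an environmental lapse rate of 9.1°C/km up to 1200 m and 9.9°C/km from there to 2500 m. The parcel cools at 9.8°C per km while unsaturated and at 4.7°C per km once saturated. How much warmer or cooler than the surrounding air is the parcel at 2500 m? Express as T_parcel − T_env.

Parcel:
  500–1000 m, dry: Δz = 0.5 km ⇒ ΔT = -4.9°C; T = -1.1°C
  1000–2500 m, saturated: Δz = 1.5 km ⇒ ΔT = -7.05°C; T = -8.15°C
Environment:
  500–1200 m, environment, lower layer: Δz = 0.7 km ⇒ ΔT = -6.37°C; T = -2.57°C
  1200–2500 m, environment, upper layer: Δz = 1.3 km ⇒ ΔT = -12.87°C; T = -15.44°C
T_parcel − T_env = -8.15 − (-15.44) = +7.29°C

+7.29°C (parcel warmer than environment)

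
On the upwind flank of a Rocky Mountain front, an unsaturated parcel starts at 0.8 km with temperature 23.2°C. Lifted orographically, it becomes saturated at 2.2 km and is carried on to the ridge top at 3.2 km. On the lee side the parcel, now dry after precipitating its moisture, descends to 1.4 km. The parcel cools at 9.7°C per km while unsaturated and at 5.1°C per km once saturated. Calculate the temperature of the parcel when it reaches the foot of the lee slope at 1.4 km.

21.98°C

From 800 m to 2200 m (dry): cools by 9.7 × 1.4 = 13.58°C, giving 9.62°C.
From 2200 m to 3200 m (saturated): cools by 5.1 × 1 = 5.1°C, giving 4.52°C.
From 3200 m to 1400 m (dry descent): warms by 9.7 × 1.8 = 17.46°C, giving 21.98°C.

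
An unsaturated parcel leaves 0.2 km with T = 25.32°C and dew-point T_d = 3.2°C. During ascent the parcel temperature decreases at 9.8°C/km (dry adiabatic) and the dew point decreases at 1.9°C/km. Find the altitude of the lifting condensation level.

T and T_d converge at 9.8 − 1.9 = 7.9°C per km
Height above start = (25.32 − 3.2) / 7.9 = 2.8 km
LCL altitude = 200 m + 2800 m = 3000 m

3 km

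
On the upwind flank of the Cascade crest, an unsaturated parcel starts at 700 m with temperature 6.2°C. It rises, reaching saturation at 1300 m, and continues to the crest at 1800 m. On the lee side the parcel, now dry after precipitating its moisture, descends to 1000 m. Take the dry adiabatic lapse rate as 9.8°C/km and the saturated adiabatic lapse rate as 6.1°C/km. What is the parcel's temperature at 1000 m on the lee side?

700 → 1300 m (dry, 9.8°C/km): ΔT = -9.8 × 0.6 = -5.88°C → T = 0.32°C
1300 → 1800 m (saturated, 6.1°C/km): ΔT = -6.1 × 0.5 = -3.05°C → T = -2.73°C
1800 → 1000 m (dry descent, 9.8°C/km): ΔT = +9.8 × 0.8 = +7.84°C → T = 5.11°C

5.11°C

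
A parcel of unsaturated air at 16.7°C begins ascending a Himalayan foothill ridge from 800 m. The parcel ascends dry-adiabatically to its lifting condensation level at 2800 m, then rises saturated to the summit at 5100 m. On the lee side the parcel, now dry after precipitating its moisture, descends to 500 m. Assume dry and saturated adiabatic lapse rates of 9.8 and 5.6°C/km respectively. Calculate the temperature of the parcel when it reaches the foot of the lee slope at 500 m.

29.3°C

From 800 m to 2800 m (dry): cools by 9.8 × 2 = 19.6°C, giving -2.9°C.
From 2800 m to 5100 m (saturated): cools by 5.6 × 2.3 = 12.88°C, giving -15.78°C.
From 5100 m to 500 m (dry descent): warms by 9.8 × 4.6 = 45.08°C, giving 29.3°C.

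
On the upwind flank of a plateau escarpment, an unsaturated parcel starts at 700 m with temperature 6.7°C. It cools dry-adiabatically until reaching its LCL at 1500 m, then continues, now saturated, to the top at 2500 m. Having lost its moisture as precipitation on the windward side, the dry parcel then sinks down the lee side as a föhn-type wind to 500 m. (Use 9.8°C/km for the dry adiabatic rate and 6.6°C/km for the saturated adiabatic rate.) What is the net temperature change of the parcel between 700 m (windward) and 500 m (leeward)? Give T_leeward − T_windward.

+5.16°C

700–1500 m, dry: Δz = 0.8 km ⇒ ΔT = -7.84°C; T = -1.14°C
1500–2500 m, saturated: Δz = 1 km ⇒ ΔT = -6.6°C; T = -7.74°C
2500–500 m, dry descent: Δz = 2 km ⇒ ΔT = +19.6°C; T = 11.86°C
Net change vs windward start: 11.86 − 6.7 = +5.16°C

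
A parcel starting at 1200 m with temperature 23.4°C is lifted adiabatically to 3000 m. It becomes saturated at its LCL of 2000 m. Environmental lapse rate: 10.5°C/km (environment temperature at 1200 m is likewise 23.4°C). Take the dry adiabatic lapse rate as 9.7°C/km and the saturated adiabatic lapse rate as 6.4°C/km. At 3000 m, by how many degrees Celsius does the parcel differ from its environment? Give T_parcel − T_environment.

+4.74°C (parcel warmer than environment)

Parcel:
  From 1200 m to 2000 m (dry): cools by 9.7 × 0.8 = 7.76°C, giving 15.64°C.
  From 2000 m to 3000 m (saturated): cools by 6.4 × 1 = 6.4°C, giving 9.24°C.
Environment:
  From 1200 m to 3000 m (environment): cools by 10.5 × 1.8 = 18.9°C, giving 4.5°C.
T_parcel − T_env = 9.24 − 4.5 = +4.74°C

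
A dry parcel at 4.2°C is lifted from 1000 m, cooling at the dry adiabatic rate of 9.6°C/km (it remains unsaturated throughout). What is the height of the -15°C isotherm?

Height above start = (4.2 − (-15)) / 9.6 = 2 km
Altitude = 1000 m + 2000 m = 3000 m

3000 m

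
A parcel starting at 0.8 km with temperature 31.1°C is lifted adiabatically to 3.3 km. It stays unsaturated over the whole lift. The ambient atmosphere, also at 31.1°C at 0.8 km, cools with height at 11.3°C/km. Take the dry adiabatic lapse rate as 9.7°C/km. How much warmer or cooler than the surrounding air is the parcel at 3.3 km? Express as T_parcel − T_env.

+4°C (parcel warmer than environment)

Parcel:
  From 800 m to 3300 m (dry): cools by 9.7 × 2.5 = 24.25°C, giving 6.85°C.
Environment:
  From 800 m to 3300 m (environment): cools by 11.3 × 2.5 = 28.25°C, giving 2.85°C.
T_parcel − T_env = 6.85 − 2.85 = +4°C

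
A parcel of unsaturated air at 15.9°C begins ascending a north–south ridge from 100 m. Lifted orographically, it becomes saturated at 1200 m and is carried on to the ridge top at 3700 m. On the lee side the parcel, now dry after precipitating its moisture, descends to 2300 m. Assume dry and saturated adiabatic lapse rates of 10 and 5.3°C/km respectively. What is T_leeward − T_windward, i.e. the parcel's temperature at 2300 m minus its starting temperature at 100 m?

100 → 1200 m (dry, 10°C/km): ΔT = -10 × 1.1 = -11°C → T = 4.9°C
1200 → 3700 m (saturated, 5.3°C/km): ΔT = -5.3 × 2.5 = -13.25°C → T = -8.35°C
3700 → 2300 m (dry descent, 10°C/km): ΔT = +10 × 1.4 = +14°C → T = 5.65°C
Net change vs windward start: 5.65 − 15.9 = -10.25°C

-10.25°C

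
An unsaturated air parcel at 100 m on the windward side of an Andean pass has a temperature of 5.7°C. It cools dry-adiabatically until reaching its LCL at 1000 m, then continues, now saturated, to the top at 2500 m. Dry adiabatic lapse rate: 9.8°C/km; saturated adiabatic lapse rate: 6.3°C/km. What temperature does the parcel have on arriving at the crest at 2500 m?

100 → 1000 m (dry, 9.8°C/km): ΔT = -9.8 × 0.9 = -8.82°C → T = -3.12°C
1000 → 2500 m (saturated, 6.3°C/km): ΔT = -6.3 × 1.5 = -9.45°C → T = -12.57°C

-12.57°C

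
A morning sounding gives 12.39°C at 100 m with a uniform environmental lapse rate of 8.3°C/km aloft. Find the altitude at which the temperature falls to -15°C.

Height above start = (12.39 − (-15)) / 8.3 = 3.3 km
Altitude = 100 m + 3300 m = 3400 m

3400 m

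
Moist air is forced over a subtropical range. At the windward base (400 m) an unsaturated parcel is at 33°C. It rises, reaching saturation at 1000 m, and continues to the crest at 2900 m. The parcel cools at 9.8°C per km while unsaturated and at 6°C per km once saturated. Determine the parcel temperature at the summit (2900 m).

15.72°C

From 400 m to 1000 m (dry): cools by 9.8 × 0.6 = 5.88°C, giving 27.12°C.
From 1000 m to 2900 m (saturated): cools by 6 × 1.9 = 11.4°C, giving 15.72°C.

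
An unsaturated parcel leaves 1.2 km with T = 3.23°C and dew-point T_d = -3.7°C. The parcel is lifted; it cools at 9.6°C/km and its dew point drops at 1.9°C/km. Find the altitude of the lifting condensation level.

2.1 km

T and T_d converge at 9.6 − 1.9 = 7.7°C per km
Height above start = (3.23 − (-3.7)) / 7.7 = 0.9 km
LCL altitude = 1200 m + 900 m = 2100 m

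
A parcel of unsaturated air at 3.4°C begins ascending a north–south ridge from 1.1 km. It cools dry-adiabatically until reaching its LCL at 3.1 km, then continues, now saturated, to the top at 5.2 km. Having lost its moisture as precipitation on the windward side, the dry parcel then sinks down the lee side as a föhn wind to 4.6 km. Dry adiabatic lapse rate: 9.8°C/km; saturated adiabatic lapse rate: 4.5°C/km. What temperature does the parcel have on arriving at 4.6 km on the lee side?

Dry to 3100 m: -9.8 × 2 km = -19.6°C, so T = -16.2°C.
Saturated to 5200 m: -4.5 × 2.1 km = -9.45°C, so T = -25.65°C.
Dry descent to 4600 m: +9.8 × 0.6 km = +5.88°C, so T = -19.77°C.

-19.77°C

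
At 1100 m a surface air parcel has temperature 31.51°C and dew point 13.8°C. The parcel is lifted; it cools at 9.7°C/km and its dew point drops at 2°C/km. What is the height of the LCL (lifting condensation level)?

3400 m

T and T_d converge at 9.7 − 2 = 7.7°C per km
Height above start = (31.51 − 13.8) / 7.7 = 2.3 km
LCL altitude = 1100 m + 2300 m = 3400 m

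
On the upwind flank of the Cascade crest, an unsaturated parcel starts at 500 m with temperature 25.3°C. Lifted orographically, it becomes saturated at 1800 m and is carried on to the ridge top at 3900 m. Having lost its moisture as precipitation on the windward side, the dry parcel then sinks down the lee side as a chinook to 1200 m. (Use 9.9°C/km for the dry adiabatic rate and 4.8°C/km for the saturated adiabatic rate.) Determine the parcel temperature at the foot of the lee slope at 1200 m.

29.08°C

500–1800 m, dry: Δz = 1.3 km ⇒ ΔT = -12.87°C; T = 12.43°C
1800–3900 m, saturated: Δz = 2.1 km ⇒ ΔT = -10.08°C; T = 2.35°C
3900–1200 m, dry descent: Δz = 2.7 km ⇒ ΔT = +26.73°C; T = 29.08°C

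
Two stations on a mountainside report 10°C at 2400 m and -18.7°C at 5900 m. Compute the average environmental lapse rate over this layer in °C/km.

8.2°C/km

Γ = −ΔT/Δz = (10 − (-18.7)) / (5900 − 2400) m
  = 28.7°C / 3.5 km = 8.2°C/km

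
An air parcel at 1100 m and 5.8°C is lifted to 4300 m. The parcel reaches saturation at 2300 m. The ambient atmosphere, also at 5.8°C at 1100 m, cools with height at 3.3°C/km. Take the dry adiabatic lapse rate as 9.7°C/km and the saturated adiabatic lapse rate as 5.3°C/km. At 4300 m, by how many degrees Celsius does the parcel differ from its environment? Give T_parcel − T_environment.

-11.68°C (parcel cooler than environment)

Parcel:
  Dry to 2300 m: -9.7 × 1.2 km = -11.64°C, so T = -5.84°C.
  Saturated to 4300 m: -5.3 × 2 km = -10.6°C, so T = -16.44°C.
Environment:
  Environment to 4300 m: -3.3 × 3.2 km = -10.56°C, so T = -4.76°C.
T_parcel − T_env = -16.44 − (-4.76) = -11.68°C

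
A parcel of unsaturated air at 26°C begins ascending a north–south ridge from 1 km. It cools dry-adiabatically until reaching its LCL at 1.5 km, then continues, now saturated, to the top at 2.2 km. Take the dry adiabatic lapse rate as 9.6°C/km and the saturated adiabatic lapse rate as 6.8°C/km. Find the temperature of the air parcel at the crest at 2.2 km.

16.44°C

1000–1500 m, dry: Δz = 0.5 km ⇒ ΔT = -4.8°C; T = 21.2°C
1500–2200 m, saturated: Δz = 0.7 km ⇒ ΔT = -4.76°C; T = 16.44°C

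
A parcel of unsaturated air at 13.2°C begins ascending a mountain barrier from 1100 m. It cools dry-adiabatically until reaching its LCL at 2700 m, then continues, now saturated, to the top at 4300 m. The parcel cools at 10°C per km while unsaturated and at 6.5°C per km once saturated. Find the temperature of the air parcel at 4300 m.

-13.2°C

1100–2700 m, dry: Δz = 1.6 km ⇒ ΔT = -16°C; T = -2.8°C
2700–4300 m, saturated: Δz = 1.6 km ⇒ ΔT = -10.4°C; T = -13.2°C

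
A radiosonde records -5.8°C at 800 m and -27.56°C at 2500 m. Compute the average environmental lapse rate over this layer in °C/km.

12.8°C/km

Γ = −ΔT/Δz = (-5.8 − (-27.56)) / (2500 − 800) m
  = 21.76°C / 1.7 km = 12.8°C/km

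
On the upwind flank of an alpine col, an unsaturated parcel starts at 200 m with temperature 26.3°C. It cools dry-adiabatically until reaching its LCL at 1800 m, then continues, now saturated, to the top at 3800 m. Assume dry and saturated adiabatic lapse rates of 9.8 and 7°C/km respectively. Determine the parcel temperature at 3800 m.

-3.38°C

200 → 1800 m (dry, 9.8°C/km): ΔT = -9.8 × 1.6 = -15.68°C → T = 10.62°C
1800 → 3800 m (saturated, 7°C/km): ΔT = -7 × 2 = -14°C → T = -3.38°C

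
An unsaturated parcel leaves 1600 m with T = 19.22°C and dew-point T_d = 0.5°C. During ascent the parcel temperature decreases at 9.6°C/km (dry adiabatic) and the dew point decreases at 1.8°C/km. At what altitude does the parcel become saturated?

T and T_d converge at 9.6 − 1.8 = 7.8°C per km
Height above start = (19.22 − 0.5) / 7.8 = 2.4 km
LCL altitude = 1600 m + 2400 m = 4000 m

4000 m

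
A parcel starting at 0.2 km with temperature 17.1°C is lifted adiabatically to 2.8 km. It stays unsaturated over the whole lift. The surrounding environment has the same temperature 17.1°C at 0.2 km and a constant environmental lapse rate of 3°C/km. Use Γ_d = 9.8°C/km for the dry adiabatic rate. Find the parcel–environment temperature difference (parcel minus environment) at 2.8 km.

Parcel:
  Dry to 2800 m: -9.8 × 2.6 km = -25.48°C, so T = -8.38°C.
Environment:
  Environment to 2800 m: -3 × 2.6 km = -7.8°C, so T = 9.3°C.
T_parcel − T_env = -8.38 − 9.3 = -17.68°C

-17.68°C (parcel cooler than environment)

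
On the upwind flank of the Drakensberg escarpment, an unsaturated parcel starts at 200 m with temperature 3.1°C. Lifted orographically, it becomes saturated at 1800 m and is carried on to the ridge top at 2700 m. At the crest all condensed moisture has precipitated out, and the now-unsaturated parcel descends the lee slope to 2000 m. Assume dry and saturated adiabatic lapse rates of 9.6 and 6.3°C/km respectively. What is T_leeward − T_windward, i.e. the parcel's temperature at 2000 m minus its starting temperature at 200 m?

-14.31°C

200–1800 m, dry: Δz = 1.6 km ⇒ ΔT = -15.36°C; T = -12.26°C
1800–2700 m, saturated: Δz = 0.9 km ⇒ ΔT = -5.67°C; T = -17.93°C
2700–2000 m, dry descent: Δz = 0.7 km ⇒ ΔT = +6.72°C; T = -11.21°C
Net change vs windward start: -11.21 − 3.1 = -14.31°C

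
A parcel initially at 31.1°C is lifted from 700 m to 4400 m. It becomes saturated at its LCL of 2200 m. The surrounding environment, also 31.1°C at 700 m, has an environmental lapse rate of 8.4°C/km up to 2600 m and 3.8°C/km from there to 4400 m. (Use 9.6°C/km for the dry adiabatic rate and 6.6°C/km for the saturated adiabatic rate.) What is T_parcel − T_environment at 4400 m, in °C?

Parcel:
  From 700 m to 2200 m (dry): cools by 9.6 × 1.5 = 14.4°C, giving 16.7°C.
  From 2200 m to 4400 m (saturated): cools by 6.6 × 2.2 = 14.52°C, giving 2.18°C.
Environment:
  From 700 m to 2600 m (environment, lower layer): cools by 8.4 × 1.9 = 15.96°C, giving 15.14°C.
  From 2600 m to 4400 m (environment, upper layer): cools by 3.8 × 1.8 = 6.84°C, giving 8.3°C.
T_parcel − T_env = 2.18 − 8.3 = -6.12°C

-6.12°C (parcel cooler than environment)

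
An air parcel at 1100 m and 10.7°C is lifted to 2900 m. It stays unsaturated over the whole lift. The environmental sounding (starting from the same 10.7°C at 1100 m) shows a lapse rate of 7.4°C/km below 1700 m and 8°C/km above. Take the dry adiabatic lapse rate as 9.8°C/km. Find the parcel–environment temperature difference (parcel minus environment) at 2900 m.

-3.6°C (parcel cooler than environment)

Parcel:
  1100–2900 m, dry: Δz = 1.8 km ⇒ ΔT = -17.64°C; T = -6.94°C
Environment:
  1100–1700 m, environment, lower layer: Δz = 0.6 km ⇒ ΔT = -4.44°C; T = 6.26°C
  1700–2900 m, environment, upper layer: Δz = 1.2 km ⇒ ΔT = -9.6°C; T = -3.34°C
T_parcel − T_env = -6.94 − (-3.34) = -3.6°C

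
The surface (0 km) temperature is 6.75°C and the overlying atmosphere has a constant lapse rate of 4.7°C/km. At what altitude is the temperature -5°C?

Height above start = (6.75 − (-5)) / 4.7 = 2.5 km
Altitude = 0 m + 2500 m = 2500 m

2.5 km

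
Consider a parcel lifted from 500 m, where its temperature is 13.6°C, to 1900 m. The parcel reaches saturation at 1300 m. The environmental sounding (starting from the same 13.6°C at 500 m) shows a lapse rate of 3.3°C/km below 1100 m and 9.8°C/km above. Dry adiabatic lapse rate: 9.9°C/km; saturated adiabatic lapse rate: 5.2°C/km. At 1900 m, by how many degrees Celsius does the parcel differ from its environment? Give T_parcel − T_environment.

-1.22°C (parcel cooler than environment)

Parcel:
  500 → 1300 m (dry, 9.9°C/km): ΔT = -9.9 × 0.8 = -7.92°C → T = 5.68°C
  1300 → 1900 m (saturated, 5.2°C/km): ΔT = -5.2 × 0.6 = -3.12°C → T = 2.56°C
Environment:
  500 → 1100 m (environment, lower layer, 3.3°C/km): ΔT = -3.3 × 0.6 = -1.98°C → T = 11.62°C
  1100 → 1900 m (environment, upper layer, 9.8°C/km): ΔT = -9.8 × 0.8 = -7.84°C → T = 3.78°C
T_parcel − T_env = 2.56 − 3.78 = -1.22°C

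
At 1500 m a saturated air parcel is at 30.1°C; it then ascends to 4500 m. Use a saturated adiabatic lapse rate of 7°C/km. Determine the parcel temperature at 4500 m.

From 1500 m to 4500 m (saturated adiabatic): cools by 7 × 3 = 21°C, giving 9.1°C.

9.1°C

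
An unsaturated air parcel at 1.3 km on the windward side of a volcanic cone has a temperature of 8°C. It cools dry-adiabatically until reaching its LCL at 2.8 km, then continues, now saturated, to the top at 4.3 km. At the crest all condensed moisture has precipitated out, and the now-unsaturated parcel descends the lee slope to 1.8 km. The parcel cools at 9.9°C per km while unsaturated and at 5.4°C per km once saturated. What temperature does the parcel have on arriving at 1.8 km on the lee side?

Dry to 2800 m: -9.9 × 1.5 km = -14.85°C, so T = -6.85°C.
Saturated to 4300 m: -5.4 × 1.5 km = -8.1°C, so T = -14.95°C.
Dry descent to 1800 m: +9.9 × 2.5 km = +24.75°C, so T = 9.8°C.

9.8°C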